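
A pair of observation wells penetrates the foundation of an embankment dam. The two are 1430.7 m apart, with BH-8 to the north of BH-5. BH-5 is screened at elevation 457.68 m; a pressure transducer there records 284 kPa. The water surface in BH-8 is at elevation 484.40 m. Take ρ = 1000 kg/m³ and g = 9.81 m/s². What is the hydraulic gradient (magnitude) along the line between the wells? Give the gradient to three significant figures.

i ≈ 0.00156

Pressure head at BH-5: ψ = P/(ρg) = 284×1000 / (1000 × 9.81) = 28.95 m.
Total head at BH-5: h = z + ψ = 457.68 + 28.95 = 486.63 m.
Total head at BH-8: h = 484.40 m (water level in the piezometer is the total head).
Head difference: h(BH-5) − h(BH-8) = 486.63 − 484.40 = 2.23 m.
Hydraulic gradient: i = |Δh| / L = 2.23 / 1430.7 = 0.00156.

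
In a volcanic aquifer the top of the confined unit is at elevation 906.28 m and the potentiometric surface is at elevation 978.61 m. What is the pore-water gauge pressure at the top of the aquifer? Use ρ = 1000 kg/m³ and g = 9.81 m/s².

Pressure head at the aquifer top: ψ = h − z = 978.61 − 906.28 = 72.33 m.
P = ρgψ = 1000 × 9.81 × 72.33 = 709557 Pa ≈ 710 kPa.

P ≈ 710 kPa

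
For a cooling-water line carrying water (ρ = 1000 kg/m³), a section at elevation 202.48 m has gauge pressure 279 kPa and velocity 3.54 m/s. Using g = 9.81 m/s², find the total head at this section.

h ≈ 231.56 m

Pressure head ψ = P/(ρg) = 279×1000 / (1000 × 9.81) = 28.44 m.
Velocity head = v²/(2g) = 3.54² / (2 × 9.81) = 0.639 m.
h = z + ψ + v²/(2g) = 202.48 + 28.44 + 0.639 = 231.56 m.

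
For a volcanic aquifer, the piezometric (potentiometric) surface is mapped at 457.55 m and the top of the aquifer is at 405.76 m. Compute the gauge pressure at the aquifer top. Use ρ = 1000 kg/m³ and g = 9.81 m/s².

P ≈ 508 kPa

Pressure head at the aquifer top: ψ = h − z = 457.55 − 405.76 = 51.79 m.
P = ρgψ = 1000 × 9.81 × 51.79 = 508060 Pa ≈ 508 kPa.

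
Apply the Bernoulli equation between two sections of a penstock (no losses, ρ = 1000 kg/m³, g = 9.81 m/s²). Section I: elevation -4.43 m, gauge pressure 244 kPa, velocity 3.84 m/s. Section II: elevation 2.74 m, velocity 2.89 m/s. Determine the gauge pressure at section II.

P₂ ≈ 177 kPa

Pressure head at I: ψ₁ = P₁/(ρg) = 244×1000 / (1000 × 9.81) = 24.87 m.
Velocity heads: v₁²/2g = 3.84²/19.62 = 0.752 m; v₂²/2g = 2.89²/19.62 = 0.426 m.
Total head H = z₁ + ψ₁ + v₁²/2g = -4.43 + 24.87 + 0.752 = 21.19 m.
ψ₂ = H − z₂ − v₂²/2g = 21.19 − 2.74 − 0.426 = 18.02 m.
P₂ = ρgψ₂ = 1000 × 9.81 × 18.02 ≈ 177 kPa.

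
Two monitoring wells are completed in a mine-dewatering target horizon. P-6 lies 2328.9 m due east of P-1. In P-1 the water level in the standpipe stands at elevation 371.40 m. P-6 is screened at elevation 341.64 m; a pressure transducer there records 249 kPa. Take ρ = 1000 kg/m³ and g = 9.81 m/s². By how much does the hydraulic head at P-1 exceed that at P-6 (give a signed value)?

Δh ≈ 4.38 m

Total head at P-1: h = 371.40 m (water level in the piezometer is the total head).
Pressure head at P-6: ψ = P/(ρg) = 249×1000 / (1000 × 9.81) = 25.38 m.
Total head at P-6: h = z + ψ = 341.64 + 25.38 = 367.02 m.
Head difference: h(P-1) − h(P-6) = 371.40 − 367.02 = 4.38 m.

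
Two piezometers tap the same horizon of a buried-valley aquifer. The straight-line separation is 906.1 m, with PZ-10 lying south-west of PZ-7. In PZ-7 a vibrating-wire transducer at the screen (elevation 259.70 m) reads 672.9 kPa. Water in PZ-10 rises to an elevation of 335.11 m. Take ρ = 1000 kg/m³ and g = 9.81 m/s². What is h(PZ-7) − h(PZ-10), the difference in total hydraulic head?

Pressure head at PZ-7: ψ = P/(ρg) = 672.9×1000 / (1000 × 9.81) = 68.59 m.
Total head at PZ-7: h = z + ψ = 259.70 + 68.59 = 328.29 m.
Total head at PZ-10: h = 335.11 m (water level in the piezometer is the total head).
Head difference: h(PZ-7) − h(PZ-10) = 328.29 − 335.11 = -6.82 m.

Δh ≈ -6.82 m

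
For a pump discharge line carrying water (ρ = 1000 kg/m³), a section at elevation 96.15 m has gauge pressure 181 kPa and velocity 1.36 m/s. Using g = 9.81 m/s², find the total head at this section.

h ≈ 114.69 m

Pressure head ψ = P/(ρg) = 181×1000 / (1000 × 9.81) = 18.45 m.
Velocity head = v²/(2g) = 1.36² / (2 × 9.81) = 0.094 m.
h = z + ψ + v²/(2g) = 96.15 + 18.45 + 0.094 = 114.69 m.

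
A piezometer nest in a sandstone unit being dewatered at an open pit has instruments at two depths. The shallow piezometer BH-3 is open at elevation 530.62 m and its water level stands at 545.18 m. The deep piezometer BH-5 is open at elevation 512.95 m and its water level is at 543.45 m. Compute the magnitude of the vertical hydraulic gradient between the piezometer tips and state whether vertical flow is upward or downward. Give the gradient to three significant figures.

|i_v| ≈ 0.0979; vertical flow is downward

Total head at BH-3: h = 545.18 m (water level in the standpipe).
Total head at BH-5: h = 543.45 m.
Δh = h(BH-3) − h(BH-5) = 545.18 − 543.45 = 1.73 m.
Vertical separation Δz = 530.62 − 512.95 = 17.67 m.
|i_v| = |Δh| / Δz = 1.73 / 17.67 = 0.0979.
Head is higher in the shallow piezometer, so vertical flow is downward (recharge condition).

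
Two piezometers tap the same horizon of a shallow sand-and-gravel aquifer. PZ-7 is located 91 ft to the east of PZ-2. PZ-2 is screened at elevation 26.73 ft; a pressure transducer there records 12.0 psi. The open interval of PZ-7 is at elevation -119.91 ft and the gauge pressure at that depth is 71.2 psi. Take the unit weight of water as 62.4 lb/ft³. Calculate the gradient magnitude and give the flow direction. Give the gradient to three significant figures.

i ≈ 0.110; groundwater flows toward the east

Pressure head at PZ-2: ψ = 144·P/γ = 144 × 12.0 / 62.4 = 27.69 ft.
Total head at PZ-2: h = z + ψ = 26.73 + 27.69 = 54.42 ft.
Pressure head at PZ-7: ψ = 144·P/γ = 144 × 71.2 / 62.4 = 164.31 ft.
Total head at PZ-7: h = z + ψ = -119.91 + 164.31 = 44.40 ft.
Head difference: h(PZ-2) − h(PZ-7) = 54.42 − 44.40 = 10.02 ft.
Hydraulic gradient: i = |Δh| / L = 10.02 / 91 = 0.110.
Flow is from higher to lower head: from PZ-2 toward PZ-7, i.e. toward the east.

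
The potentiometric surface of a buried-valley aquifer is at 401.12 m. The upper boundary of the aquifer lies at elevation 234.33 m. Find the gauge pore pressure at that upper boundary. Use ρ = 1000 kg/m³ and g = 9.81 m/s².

P ≈ 1640 kPa

Pressure head at the aquifer top: ψ = h − z = 401.12 − 234.33 = 166.79 m.
P = ρgψ = 1000 × 9.81 × 166.79 = 1636210 Pa ≈ 1640 kPa.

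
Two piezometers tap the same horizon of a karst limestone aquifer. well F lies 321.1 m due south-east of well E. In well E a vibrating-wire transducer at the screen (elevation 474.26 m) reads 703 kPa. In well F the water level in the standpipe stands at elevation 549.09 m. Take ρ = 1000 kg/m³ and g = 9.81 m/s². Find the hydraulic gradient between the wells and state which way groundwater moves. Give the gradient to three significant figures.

i ≈ 0.00987; groundwater flows toward the north-west

Pressure head at well E: ψ = P/(ρg) = 703×1000 / (1000 × 9.81) = 71.66 m.
Total head at well E: h = z + ψ = 474.26 + 71.66 = 545.92 m.
Total head at well F: h = 549.09 m (water level in the piezometer is the total head).
Head difference: h(well E) − h(well F) = 545.92 − 549.09 = -3.17 m.
Hydraulic gradient: i = |Δh| / L = 3.17 / 321.1 = 0.00987.
Flow is from higher to lower head: from well F toward well E, i.e. toward the north-west.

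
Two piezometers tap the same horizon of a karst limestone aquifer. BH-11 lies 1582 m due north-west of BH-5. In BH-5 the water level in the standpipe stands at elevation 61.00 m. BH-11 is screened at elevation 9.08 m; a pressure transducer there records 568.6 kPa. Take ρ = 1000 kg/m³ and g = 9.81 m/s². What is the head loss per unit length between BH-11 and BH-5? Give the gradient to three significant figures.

i ≈ 0.00382 m/m

Total head at BH-5: h = 61.00 m (water level in the piezometer is the total head).
Pressure head at BH-11: ψ = P/(ρg) = 568.6×1000 / (1000 × 9.81) = 57.96 m.
Total head at BH-11: h = z + ψ = 9.08 + 57.96 = 67.04 m.
Head difference: h(BH-5) − h(BH-11) = 61.00 − 67.04 = -6.04 m.
Hydraulic gradient: i = |Δh| / L = 6.04 / 1582 = 0.00382.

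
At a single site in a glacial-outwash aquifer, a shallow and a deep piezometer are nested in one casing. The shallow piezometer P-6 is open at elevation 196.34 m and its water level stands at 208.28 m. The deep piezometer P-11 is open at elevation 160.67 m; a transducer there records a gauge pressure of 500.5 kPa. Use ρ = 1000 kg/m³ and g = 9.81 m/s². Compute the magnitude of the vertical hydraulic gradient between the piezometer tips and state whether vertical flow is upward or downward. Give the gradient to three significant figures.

Total head at P-6: h = 208.28 m (water level in the standpipe).
Pressure head at P-11: ψ = P/(ρg) = 500.5×1000 / (1000 × 9.81) = 51.02 m.
Total head at P-11: h = z + ψ = 160.67 + 51.02 = 211.69 m.
Δh = h(P-6) − h(P-11) = 208.28 − 211.69 = -3.41 m.
Vertical separation Δz = 196.34 − 160.67 = 35.67 m.
|i_v| = |Δh| / Δz = 3.41 / 35.67 = 0.0956.
Head is higher in the deep piezometer, so vertical flow is upward (discharge condition).

|i_v| ≈ 0.0956; vertical flow is upward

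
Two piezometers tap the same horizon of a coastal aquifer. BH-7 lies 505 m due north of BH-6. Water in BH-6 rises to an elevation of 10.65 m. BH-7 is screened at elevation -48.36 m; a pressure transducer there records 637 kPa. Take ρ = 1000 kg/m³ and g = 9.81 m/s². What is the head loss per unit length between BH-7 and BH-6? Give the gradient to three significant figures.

Total head at BH-6: h = 10.65 m (water level in the piezometer is the total head).
Pressure head at BH-7: ψ = P/(ρg) = 637×1000 / (1000 × 9.81) = 64.93 m.
Total head at BH-7: h = z + ψ = -48.36 + 64.93 = 16.57 m.
Head difference: h(BH-6) − h(BH-7) = 10.65 − 16.57 = -5.92 m.
Hydraulic gradient: i = |Δh| / L = 5.92 / 505 = 0.0117.

i ≈ 0.0117 m/m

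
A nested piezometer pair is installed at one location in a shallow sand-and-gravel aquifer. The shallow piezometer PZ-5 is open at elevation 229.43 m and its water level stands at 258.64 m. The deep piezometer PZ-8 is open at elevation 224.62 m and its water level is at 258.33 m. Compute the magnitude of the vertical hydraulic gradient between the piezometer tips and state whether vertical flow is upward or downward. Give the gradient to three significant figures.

|i_v| ≈ 0.0644; vertical flow is downward

Total head at PZ-5: h = 258.64 m (water level in the standpipe).
Total head at PZ-8: h = 258.33 m.
Δh = h(PZ-5) − h(PZ-8) = 258.64 − 258.33 = 0.31 m.
Vertical separation Δz = 229.43 − 224.62 = 4.81 m.
|i_v| = |Δh| / Δz = 0.31 / 4.81 = 0.0644.
Head is higher in the shallow piezometer, so vertical flow is downward (recharge condition).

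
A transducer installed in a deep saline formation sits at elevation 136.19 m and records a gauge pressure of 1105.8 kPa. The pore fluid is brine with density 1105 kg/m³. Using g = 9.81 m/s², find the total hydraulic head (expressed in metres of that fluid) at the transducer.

h ≈ 238.20 m

ψ = P/(ρg) = 1105.8×1000 / (1105 × 9.81) = 102.01 m.
h = z + ψ = 136.19 + 102.01 = 238.20 m.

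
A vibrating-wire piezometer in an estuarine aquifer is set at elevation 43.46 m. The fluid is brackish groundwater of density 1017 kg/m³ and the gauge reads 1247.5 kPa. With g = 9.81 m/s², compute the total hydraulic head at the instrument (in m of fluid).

h ≈ 168.50 m

ψ = P/(ρg) = 1247.5×1000 / (1017 × 9.81) = 125.04 m.
h = z + ψ = 43.46 + 125.04 = 168.50 m.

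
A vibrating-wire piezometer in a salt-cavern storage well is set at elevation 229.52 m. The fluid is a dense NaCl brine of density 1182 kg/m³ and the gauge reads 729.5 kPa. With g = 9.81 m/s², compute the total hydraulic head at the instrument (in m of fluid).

ψ = P/(ρg) = 729.5×1000 / (1182 × 9.81) = 62.91 m.
h = z + ψ = 229.52 + 62.91 = 292.43 m.

h ≈ 292.43 m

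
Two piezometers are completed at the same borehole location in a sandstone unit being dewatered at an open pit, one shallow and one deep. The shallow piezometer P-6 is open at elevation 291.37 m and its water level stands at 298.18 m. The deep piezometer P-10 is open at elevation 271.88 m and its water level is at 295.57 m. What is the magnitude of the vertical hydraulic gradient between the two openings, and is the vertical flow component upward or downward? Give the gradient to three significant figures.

Total head at P-6: h = 298.18 m (water level in the standpipe).
Total head at P-10: h = 295.57 m.
Δh = h(P-6) − h(P-10) = 298.18 − 295.57 = 2.61 m.
Vertical separation Δz = 291.37 − 271.88 = 19.49 m.
|i_v| = |Δh| / Δz = 2.61 / 19.49 = 0.134.
Head is higher in the shallow piezometer, so vertical flow is downward (recharge condition).

|i_v| ≈ 0.134; vertical flow is downward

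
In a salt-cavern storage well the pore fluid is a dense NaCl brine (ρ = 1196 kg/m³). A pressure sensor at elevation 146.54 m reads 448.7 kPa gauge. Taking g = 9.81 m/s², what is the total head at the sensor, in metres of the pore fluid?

h ≈ 184.78 m

ψ = P/(ρg) = 448.7×1000 / (1196 × 9.81) = 38.24 m.
h = z + ψ = 146.54 + 38.24 = 184.78 m.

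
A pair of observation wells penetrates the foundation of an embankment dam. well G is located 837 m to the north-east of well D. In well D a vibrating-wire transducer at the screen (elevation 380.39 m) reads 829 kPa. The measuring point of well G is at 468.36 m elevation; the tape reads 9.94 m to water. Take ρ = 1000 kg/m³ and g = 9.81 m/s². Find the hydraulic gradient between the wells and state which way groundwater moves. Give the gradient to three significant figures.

i ≈ 0.00774; groundwater flows toward the north-east

Pressure head at well D: ψ = P/(ρg) = 829×1000 / (1000 × 9.81) = 84.51 m.
Total head at well D: h = z + ψ = 380.39 + 84.51 = 464.90 m.
Total head at well G: h = 468.36 − 9.94 = 458.42 m.
Head difference: h(well D) − h(well G) = 464.90 − 458.42 = 6.48 m.
Hydraulic gradient: i = |Δh| / L = 6.48 / 837 = 0.00774.
Flow is from higher to lower head: from well D toward well G, i.e. toward the north-east.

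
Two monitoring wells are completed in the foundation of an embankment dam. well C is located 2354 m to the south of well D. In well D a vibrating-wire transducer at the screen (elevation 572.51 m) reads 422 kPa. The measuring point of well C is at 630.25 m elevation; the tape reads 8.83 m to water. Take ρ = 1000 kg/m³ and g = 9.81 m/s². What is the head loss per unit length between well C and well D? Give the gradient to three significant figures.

i ≈ 0.00250 m/m

Pressure head at well D: ψ = P/(ρg) = 422×1000 / (1000 × 9.81) = 43.02 m.
Total head at well D: h = z + ψ = 572.51 + 43.02 = 615.53 m.
Total head at well C: h = 630.25 − 8.83 = 621.42 m.
Head difference: h(well D) − h(well C) = 615.53 − 621.42 = -5.89 m.
Hydraulic gradient: i = |Δh| / L = 5.89 / 2354 = 0.00250.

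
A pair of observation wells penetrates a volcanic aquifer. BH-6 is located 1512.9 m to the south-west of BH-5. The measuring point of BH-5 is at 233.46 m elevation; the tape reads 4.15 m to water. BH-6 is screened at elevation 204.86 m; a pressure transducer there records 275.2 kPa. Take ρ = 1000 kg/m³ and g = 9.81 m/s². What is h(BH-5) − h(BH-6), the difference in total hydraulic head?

Total head at BH-5: h = 233.46 − 4.15 = 229.31 m.
Pressure head at BH-6: ψ = P/(ρg) = 275.2×1000 / (1000 × 9.81) = 28.05 m.
Total head at BH-6: h = z + ψ = 204.86 + 28.05 = 232.91 m.
Head difference: h(BH-5) − h(BH-6) = 229.31 − 232.91 = -3.60 m.

Δh ≈ -3.60 m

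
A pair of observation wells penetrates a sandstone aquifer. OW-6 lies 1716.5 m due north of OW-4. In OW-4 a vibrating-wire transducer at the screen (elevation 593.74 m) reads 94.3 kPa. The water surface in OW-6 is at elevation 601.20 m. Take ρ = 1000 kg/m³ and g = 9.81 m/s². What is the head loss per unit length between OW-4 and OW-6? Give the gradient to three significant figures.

Pressure head at OW-4: ψ = P/(ρg) = 94.3×1000 / (1000 × 9.81) = 9.61 m.
Total head at OW-4: h = z + ψ = 593.74 + 9.61 = 603.35 m.
Total head at OW-6: h = 601.20 m (water level in the piezometer is the total head).
Head difference: h(OW-4) − h(OW-6) = 603.35 − 601.20 = 2.15 m.
Hydraulic gradient: i = |Δh| / L = 2.15 / 1716.5 = 0.00125.

i ≈ 0.00125 m/m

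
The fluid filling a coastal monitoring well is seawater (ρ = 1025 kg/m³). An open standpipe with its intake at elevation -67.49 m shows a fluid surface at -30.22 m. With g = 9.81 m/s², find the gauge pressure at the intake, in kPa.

P ≈ 375 kPa

Pressure head ψ = h − z = -30.22 − (-67.49) = 37.27 m.
P = ρgψ = 1025 × 9.81 × 37.27 = 374759 Pa ≈ 375 kPa.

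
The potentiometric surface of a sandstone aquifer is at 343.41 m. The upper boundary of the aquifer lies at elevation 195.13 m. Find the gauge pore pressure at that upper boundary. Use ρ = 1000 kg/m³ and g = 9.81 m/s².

P ≈ 1450 kPa

Pressure head at the aquifer top: ψ = h − z = 343.41 − 195.13 = 148.28 m.
P = ρgψ = 1000 × 9.81 × 148.28 = 1454627 Pa ≈ 1450 kPa.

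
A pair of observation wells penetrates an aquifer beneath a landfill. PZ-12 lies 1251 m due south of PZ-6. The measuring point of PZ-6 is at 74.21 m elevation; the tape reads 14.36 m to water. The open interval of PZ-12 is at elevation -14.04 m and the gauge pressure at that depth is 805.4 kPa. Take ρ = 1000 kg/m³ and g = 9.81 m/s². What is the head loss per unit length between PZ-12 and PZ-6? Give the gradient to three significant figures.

i ≈ 0.00656 m/m

Total head at PZ-6: h = 74.21 − 14.36 = 59.85 m.
Pressure head at PZ-12: ψ = P/(ρg) = 805.4×1000 / (1000 × 9.81) = 82.10 m.
Total head at PZ-12: h = z + ψ = -14.04 + 82.10 = 68.06 m.
Head difference: h(PZ-6) − h(PZ-12) = 59.85 − 68.06 = -8.21 m.
Hydraulic gradient: i = |Δh| / L = 8.21 / 1251 = 0.00656.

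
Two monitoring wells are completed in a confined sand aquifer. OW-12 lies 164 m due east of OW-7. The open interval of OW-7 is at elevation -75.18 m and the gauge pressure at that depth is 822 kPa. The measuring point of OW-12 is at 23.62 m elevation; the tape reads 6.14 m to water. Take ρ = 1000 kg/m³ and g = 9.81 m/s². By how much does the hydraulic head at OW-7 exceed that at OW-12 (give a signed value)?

Δh ≈ -8.87 m

Pressure head at OW-7: ψ = P/(ρg) = 822×1000 / (1000 × 9.81) = 83.79 m.
Total head at OW-7: h = z + ψ = -75.18 + 83.79 = 8.61 m.
Total head at OW-12: h = 23.62 − 6.14 = 17.48 m.
Head difference: h(OW-7) − h(OW-12) = 8.61 − 17.48 = -8.87 m.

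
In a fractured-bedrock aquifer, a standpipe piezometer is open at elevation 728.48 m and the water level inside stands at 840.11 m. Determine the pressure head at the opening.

ψ ≈ 111.63 m

Total head h = 840.11 m (the water-surface elevation in the piezometer).
Pressure head ψ = h − z = 840.11 − 728.48 = 111.63 m.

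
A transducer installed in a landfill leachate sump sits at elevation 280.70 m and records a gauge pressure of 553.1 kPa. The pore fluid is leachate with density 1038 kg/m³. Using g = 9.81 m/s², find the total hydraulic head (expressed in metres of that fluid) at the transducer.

h ≈ 335.02 m

ψ = P/(ρg) = 553.1×1000 / (1038 × 9.81) = 54.32 m.
h = z + ψ = 280.70 + 54.32 = 335.02 m.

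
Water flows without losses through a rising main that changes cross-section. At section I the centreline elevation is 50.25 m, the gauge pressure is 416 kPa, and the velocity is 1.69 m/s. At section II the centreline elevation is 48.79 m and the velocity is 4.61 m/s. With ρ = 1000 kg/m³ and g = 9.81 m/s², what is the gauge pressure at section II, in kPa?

Pressure head at I: ψ₁ = P₁/(ρg) = 416×1000 / (1000 × 9.81) = 42.41 m.
Velocity heads: v₁²/2g = 1.69²/19.62 = 0.146 m; v₂²/2g = 4.61²/19.62 = 1.083 m.
Total head H = z₁ + ψ₁ + v₁²/2g = 50.25 + 42.41 + 0.146 = 92.81 m.
ψ₂ = H − z₂ − v₂²/2g = 92.81 − 48.79 − 1.083 = 42.94 m.
P₂ = ρgψ₂ = 1000 × 9.81 × 42.94 ≈ 421 kPa.

P₂ ≈ 421 kPa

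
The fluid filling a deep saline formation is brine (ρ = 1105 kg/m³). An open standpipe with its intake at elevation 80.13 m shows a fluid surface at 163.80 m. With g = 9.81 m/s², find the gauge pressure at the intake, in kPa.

P ≈ 907 kPa

Pressure head ψ = h − z = 163.80 − 80.13 = 83.67 m.
P = ρgψ = 1105 × 9.81 × 83.67 = 906987 Pa ≈ 907 kPa.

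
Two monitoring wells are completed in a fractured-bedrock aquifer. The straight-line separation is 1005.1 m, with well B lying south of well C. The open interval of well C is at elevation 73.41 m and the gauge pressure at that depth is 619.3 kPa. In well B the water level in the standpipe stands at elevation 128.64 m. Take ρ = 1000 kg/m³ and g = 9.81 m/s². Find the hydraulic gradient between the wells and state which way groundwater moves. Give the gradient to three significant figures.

Pressure head at well C: ψ = P/(ρg) = 619.3×1000 / (1000 × 9.81) = 63.13 m.
Total head at well C: h = z + ψ = 73.41 + 63.13 = 136.54 m.
Total head at well B: h = 128.64 m (water level in the piezometer is the total head).
Head difference: h(well C) − h(well B) = 136.54 − 128.64 = 7.90 m.
Hydraulic gradient: i = |Δh| / L = 7.90 / 1005.1 = 0.00786.
Flow is from higher to lower head: from well C toward well B, i.e. toward the south.

i ≈ 0.00786; groundwater flows toward the south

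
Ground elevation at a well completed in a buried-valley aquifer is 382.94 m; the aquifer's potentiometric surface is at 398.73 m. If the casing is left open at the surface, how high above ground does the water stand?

Water rises to the potentiometric surface, so the rise above ground = 398.73 − 382.94 = 15.79 m.

≈ 15.79 m above ground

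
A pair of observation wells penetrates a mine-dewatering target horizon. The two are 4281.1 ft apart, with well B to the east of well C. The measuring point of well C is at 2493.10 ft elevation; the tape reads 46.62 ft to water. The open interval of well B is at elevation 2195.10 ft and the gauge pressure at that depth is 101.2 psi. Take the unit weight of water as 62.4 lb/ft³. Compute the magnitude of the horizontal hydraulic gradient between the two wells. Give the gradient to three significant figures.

Total head at well C: h = 2493.10 − 46.62 = 2446.48 ft.
Pressure head at well B: ψ = 144·P/γ = 144 × 101.2 / 62.4 = 233.54 ft.
Total head at well B: h = z + ψ = 2195.10 + 233.54 = 2428.64 ft.
Head difference: h(well C) − h(well B) = 2446.48 − 2428.64 = 17.84 ft.
Hydraulic gradient: i = |Δh| / L = 17.84 / 4281.1 = 0.00417.

i ≈ 0.00417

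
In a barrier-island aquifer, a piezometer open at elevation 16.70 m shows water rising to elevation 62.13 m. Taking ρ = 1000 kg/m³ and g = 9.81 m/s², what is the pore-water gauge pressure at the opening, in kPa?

Pressure head ψ = h − z = 62.13 − 16.70 = 45.43 m.
P = ρgψ = 1000 × 9.81 × 45.43 = 445668 Pa ≈ 446 kPa.

P ≈ 446 kPa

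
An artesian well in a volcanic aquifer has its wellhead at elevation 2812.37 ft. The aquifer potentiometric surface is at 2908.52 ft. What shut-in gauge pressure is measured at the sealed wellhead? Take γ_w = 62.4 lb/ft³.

P ≈ 41.7 psi

Head above the cap: Δh = 2908.52 − 2812.37 = 96.15 ft.
P = γΔh/144 = 62.4 × 96.15 / 144 = 41.7 psi.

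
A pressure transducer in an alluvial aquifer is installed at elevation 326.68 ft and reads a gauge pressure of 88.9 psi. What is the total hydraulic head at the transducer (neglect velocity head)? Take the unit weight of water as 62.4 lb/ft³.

ψ = 144·P/γ = 144 × 88.9 / 62.4 = 205.15 ft.
h = z + ψ = 326.68 + 205.15 = 531.83 ft.

h ≈ 531.83 ft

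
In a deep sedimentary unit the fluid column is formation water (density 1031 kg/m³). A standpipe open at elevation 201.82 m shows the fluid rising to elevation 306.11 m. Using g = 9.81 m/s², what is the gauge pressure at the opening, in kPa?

P ≈ 1050 kPa

Pressure head ψ = h − z = 306.11 − 201.82 = 104.29 m.
P = ρgψ = 1031 × 9.81 × 104.29 = 1054801 Pa ≈ 1050 kPa.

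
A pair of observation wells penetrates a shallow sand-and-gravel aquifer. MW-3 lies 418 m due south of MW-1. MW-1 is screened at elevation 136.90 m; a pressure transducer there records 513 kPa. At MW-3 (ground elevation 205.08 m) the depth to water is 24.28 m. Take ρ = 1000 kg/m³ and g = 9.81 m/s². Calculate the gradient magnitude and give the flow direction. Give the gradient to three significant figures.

Pressure head at MW-1: ψ = P/(ρg) = 513×1000 / (1000 × 9.81) = 52.29 m.
Total head at MW-1: h = z + ψ = 136.90 + 52.29 = 189.19 m.
Total head at MW-3: h = 205.08 − 24.28 = 180.80 m.
Head difference: h(MW-1) − h(MW-3) = 189.19 − 180.80 = 8.39 m.
Hydraulic gradient: i = |Δh| / L = 8.39 / 418 = 0.0201.
Flow is from higher to lower head: from MW-1 toward MW-3, i.e. toward the south.

i ≈ 0.0201; groundwater flows toward the south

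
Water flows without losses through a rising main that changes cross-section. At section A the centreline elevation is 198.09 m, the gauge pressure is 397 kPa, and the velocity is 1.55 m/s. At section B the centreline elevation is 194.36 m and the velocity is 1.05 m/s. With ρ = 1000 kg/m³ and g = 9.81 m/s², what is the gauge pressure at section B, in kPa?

P₂ ≈ 434 kPa

Pressure head at A: ψ₁ = P₁/(ρg) = 397×1000 / (1000 × 9.81) = 40.47 m.
Velocity heads: v₁²/2g = 1.55²/19.62 = 0.122 m; v₂²/2g = 1.05²/19.62 = 0.056 m.
Total head H = z₁ + ψ₁ + v₁²/2g = 198.09 + 40.47 + 0.122 = 238.68 m.
ψ₂ = H − z₂ − v₂²/2g = 238.68 − 194.36 − 0.056 = 44.26 m.
P₂ = ρgψ₂ = 1000 × 9.81 × 44.26 ≈ 434 kPa.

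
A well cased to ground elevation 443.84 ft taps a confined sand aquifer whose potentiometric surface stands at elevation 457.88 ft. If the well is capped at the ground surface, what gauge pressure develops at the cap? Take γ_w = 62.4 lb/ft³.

Head above the cap: Δh = 457.88 − 443.84 = 14.04 ft.
P = γΔh/144 = 62.4 × 14.04 / 144 = 6.08 psi.

P ≈ 6.08 psi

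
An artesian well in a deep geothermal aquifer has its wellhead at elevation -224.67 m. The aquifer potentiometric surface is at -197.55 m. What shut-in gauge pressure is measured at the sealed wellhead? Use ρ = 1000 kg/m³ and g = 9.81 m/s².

P ≈ 266 kPa

Head above the cap: Δh = -197.55 − (-224.67) = 27.12 m.
P = ρgΔh = 1000 × 9.81 × 27.12 = 266047 Pa ≈ 266 kPa.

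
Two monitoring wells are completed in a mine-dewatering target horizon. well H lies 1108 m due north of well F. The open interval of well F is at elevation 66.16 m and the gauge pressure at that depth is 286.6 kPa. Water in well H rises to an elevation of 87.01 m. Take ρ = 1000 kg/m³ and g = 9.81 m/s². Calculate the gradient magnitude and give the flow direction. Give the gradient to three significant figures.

i ≈ 0.00755; groundwater flows toward the north

Pressure head at well F: ψ = P/(ρg) = 286.6×1000 / (1000 × 9.81) = 29.22 m.
Total head at well F: h = z + ψ = 66.16 + 29.22 = 95.38 m.
Total head at well H: h = 87.01 m (water level in the piezometer is the total head).
Head difference: h(well F) − h(well H) = 95.38 − 87.01 = 8.37 m.
Hydraulic gradient: i = |Δh| / L = 8.37 / 1108 = 0.00755.
Flow is from higher to lower head: from well F toward well H, i.e. toward the north.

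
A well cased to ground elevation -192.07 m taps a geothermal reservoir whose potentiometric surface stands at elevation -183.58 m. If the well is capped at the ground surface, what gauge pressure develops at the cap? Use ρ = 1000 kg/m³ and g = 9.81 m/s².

P ≈ 83.3 kPa

Head above the cap: Δh = -183.58 − (-192.07) = 8.49 m.
P = ρgΔh = 1000 × 9.81 × 8.49 = 83287 Pa ≈ 83.3 kPa.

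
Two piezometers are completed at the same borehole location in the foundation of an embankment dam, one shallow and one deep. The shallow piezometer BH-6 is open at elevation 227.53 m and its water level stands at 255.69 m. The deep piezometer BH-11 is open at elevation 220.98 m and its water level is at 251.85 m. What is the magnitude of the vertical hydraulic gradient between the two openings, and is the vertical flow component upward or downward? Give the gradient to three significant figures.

|i_v| ≈ 0.586; vertical flow is downward

Total head at BH-6: h = 255.69 m (water level in the standpipe).
Total head at BH-11: h = 251.85 m.
Δh = h(BH-6) − h(BH-11) = 255.69 − 251.85 = 3.84 m.
Vertical separation Δz = 227.53 − 220.98 = 6.55 m.
|i_v| = |Δh| / Δz = 3.84 / 6.55 = 0.586.
Head is higher in the shallow piezometer, so vertical flow is downward (recharge condition).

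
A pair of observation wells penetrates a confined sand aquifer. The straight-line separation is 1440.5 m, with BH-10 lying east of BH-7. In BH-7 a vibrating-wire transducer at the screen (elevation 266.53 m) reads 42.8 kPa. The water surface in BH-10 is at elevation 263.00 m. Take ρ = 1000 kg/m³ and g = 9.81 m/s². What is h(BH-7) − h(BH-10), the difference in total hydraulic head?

Pressure head at BH-7: ψ = P/(ρg) = 42.8×1000 / (1000 × 9.81) = 4.36 m.
Total head at BH-7: h = z + ψ = 266.53 + 4.36 = 270.89 m.
Total head at BH-10: h = 263.00 m (water level in the piezometer is the total head).
Head difference: h(BH-7) − h(BH-10) = 270.89 − 263.00 = 7.89 m.

Δh ≈ 7.89 m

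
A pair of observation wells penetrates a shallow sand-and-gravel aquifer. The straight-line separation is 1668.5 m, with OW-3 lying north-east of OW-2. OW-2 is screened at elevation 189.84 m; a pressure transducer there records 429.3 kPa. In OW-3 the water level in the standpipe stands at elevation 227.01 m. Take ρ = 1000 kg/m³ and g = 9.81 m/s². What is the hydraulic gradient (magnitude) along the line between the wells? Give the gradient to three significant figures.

i ≈ 0.00395

Pressure head at OW-2: ψ = P/(ρg) = 429.3×1000 / (1000 × 9.81) = 43.76 m.
Total head at OW-2: h = z + ψ = 189.84 + 43.76 = 233.60 m.
Total head at OW-3: h = 227.01 m (water level in the piezometer is the total head).
Head difference: h(OW-2) − h(OW-3) = 233.60 − 227.01 = 6.59 m.
Hydraulic gradient: i = |Δh| / L = 6.59 / 1668.5 = 0.00395.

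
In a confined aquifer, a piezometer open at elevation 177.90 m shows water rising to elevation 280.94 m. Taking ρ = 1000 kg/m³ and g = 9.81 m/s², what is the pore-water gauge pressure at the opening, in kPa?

Pressure head ψ = h − z = 280.94 − 177.90 = 103.04 m.
P = ρgψ = 1000 × 9.81 × 103.04 = 1010822 Pa ≈ 1010 kPa.

P ≈ 1010 kPa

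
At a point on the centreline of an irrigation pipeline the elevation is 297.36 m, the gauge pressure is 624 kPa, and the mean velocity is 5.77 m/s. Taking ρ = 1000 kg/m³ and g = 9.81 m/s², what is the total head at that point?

h ≈ 362.67 m

Pressure head ψ = P/(ρg) = 624×1000 / (1000 × 9.81) = 63.61 m.
Velocity head = v²/(2g) = 5.77² / (2 × 9.81) = 1.697 m.
h = z + ψ + v²/(2g) = 297.36 + 63.61 + 1.697 = 362.67 m.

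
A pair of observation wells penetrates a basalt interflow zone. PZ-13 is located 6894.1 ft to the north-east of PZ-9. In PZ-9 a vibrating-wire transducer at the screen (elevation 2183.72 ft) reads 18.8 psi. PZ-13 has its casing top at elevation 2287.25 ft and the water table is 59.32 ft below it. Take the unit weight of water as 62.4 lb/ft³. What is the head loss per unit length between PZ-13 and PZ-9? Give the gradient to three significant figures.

i ≈ 0.000120 ft/ft

Pressure head at PZ-9: ψ = 144·P/γ = 144 × 18.8 / 62.4 = 43.38 ft.
Total head at PZ-9: h = z + ψ = 2183.72 + 43.38 = 2227.10 ft.
Total head at PZ-13: h = 2287.25 − 59.32 = 2227.93 ft.
Head difference: h(PZ-9) − h(PZ-13) = 2227.10 − 2227.93 = -0.83 ft.
Hydraulic gradient: i = |Δh| / L = 0.83 / 6894.1 = 0.000120.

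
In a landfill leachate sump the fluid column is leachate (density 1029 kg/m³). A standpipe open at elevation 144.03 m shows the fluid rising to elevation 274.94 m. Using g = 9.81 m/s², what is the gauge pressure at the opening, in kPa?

P ≈ 1320 kPa

Pressure head ψ = h − z = 274.94 − 144.03 = 130.91 m.
P = ρgψ = 1029 × 9.81 × 130.91 = 1321470 Pa ≈ 1320 kPa.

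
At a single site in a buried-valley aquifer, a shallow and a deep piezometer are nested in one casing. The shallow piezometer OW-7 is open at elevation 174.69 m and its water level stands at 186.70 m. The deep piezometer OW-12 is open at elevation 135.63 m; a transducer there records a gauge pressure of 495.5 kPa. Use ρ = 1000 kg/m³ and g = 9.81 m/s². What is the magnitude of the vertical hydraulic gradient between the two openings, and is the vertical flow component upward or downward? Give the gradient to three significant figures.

|i_v| ≈ 0.0143; vertical flow is downward

Total head at OW-7: h = 186.70 m (water level in the standpipe).
Pressure head at OW-12: ψ = P/(ρg) = 495.5×1000 / (1000 × 9.81) = 50.51 m.
Total head at OW-12: h = z + ψ = 135.63 + 50.51 = 186.14 m.
Δh = h(OW-7) − h(OW-12) = 186.70 − 186.14 = 0.56 m.
Vertical separation Δz = 174.69 − 135.63 = 39.06 m.
|i_v| = |Δh| / Δz = 0.56 / 39.06 = 0.0143.
Head is higher in the shallow piezometer, so vertical flow is downward (recharge condition).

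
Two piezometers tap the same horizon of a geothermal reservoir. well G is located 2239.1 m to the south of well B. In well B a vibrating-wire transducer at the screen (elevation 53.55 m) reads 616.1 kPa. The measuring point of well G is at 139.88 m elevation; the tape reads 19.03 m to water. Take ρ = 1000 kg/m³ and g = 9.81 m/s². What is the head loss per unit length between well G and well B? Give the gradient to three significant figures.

Pressure head at well B: ψ = P/(ρg) = 616.1×1000 / (1000 × 9.81) = 62.80 m.
Total head at well B: h = z + ψ = 53.55 + 62.80 = 116.35 m.
Total head at well G: h = 139.88 − 19.03 = 120.85 m.
Head difference: h(well B) − h(well G) = 116.35 − 120.85 = -4.50 m.
Hydraulic gradient: i = |Δh| / L = 4.50 / 2239.1 = 0.00201.

i ≈ 0.00201 m/m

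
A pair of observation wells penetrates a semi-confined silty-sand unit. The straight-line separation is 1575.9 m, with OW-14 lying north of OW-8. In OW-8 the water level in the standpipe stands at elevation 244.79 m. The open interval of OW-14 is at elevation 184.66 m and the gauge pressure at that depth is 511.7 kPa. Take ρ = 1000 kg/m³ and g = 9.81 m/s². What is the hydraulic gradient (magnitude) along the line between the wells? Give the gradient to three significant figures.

Total head at OW-8: h = 244.79 m (water level in the piezometer is the total head).
Pressure head at OW-14: ψ = P/(ρg) = 511.7×1000 / (1000 × 9.81) = 52.16 m.
Total head at OW-14: h = z + ψ = 184.66 + 52.16 = 236.82 m.
Head difference: h(OW-8) − h(OW-14) = 244.79 − 236.82 = 7.97 m.
Hydraulic gradient: i = |Δh| / L = 7.97 / 1575.9 = 0.00506.

i ≈ 0.00506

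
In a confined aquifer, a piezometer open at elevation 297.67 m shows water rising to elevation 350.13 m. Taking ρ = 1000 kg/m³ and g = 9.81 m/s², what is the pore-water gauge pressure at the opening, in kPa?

Pressure head ψ = h − z = 350.13 − 297.67 = 52.46 m.
P = ρgψ = 1000 × 9.81 × 52.46 = 514633 Pa ≈ 515 kPa.

P ≈ 515 kPa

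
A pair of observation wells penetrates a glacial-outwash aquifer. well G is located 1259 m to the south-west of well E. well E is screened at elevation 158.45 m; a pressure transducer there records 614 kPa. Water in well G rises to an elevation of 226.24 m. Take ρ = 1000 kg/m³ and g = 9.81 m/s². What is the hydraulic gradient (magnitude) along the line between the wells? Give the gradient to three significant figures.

i ≈ 0.00413

Pressure head at well E: ψ = P/(ρg) = 614×1000 / (1000 × 9.81) = 62.59 m.
Total head at well E: h = z + ψ = 158.45 + 62.59 = 221.04 m.
Total head at well G: h = 226.24 m (water level in the piezometer is the total head).
Head difference: h(well E) − h(well G) = 221.04 − 226.24 = -5.20 m.
Hydraulic gradient: i = |Δh| / L = 5.20 / 1259 = 0.00413.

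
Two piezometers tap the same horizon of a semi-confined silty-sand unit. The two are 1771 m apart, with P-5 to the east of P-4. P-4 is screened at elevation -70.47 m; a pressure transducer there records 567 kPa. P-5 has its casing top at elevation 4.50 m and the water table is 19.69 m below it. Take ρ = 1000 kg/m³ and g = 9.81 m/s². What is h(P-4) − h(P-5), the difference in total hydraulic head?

Pressure head at P-4: ψ = P/(ρg) = 567×1000 / (1000 × 9.81) = 57.80 m.
Total head at P-4: h = z + ψ = -70.47 + 57.80 = -12.67 m.
Total head at P-5: h = 4.50 − 19.69 = -15.19 m.
Head difference: h(P-4) − h(P-5) = -12.67 − (-15.19) = 2.52 m.

Δh ≈ 2.52 m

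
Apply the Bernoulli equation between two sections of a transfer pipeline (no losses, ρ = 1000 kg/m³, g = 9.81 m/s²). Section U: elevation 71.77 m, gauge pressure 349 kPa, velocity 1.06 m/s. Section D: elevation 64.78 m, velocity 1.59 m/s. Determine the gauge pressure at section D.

P₂ ≈ 417 kPa

Pressure head at U: ψ₁ = P₁/(ρg) = 349×1000 / (1000 × 9.81) = 35.58 m.
Velocity heads: v₁²/2g = 1.06²/19.62 = 0.057 m; v₂²/2g = 1.59²/19.62 = 0.129 m.
Total head H = z₁ + ψ₁ + v₁²/2g = 71.77 + 35.58 + 0.057 = 107.41 m.
ψ₂ = H − z₂ − v₂²/2g = 107.41 − 64.78 − 0.129 = 42.50 m.
P₂ = ρgψ₂ = 1000 × 9.81 × 42.50 ≈ 417 kPa.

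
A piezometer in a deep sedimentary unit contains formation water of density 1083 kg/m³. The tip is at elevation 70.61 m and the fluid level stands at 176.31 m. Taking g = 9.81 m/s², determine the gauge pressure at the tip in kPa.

P ≈ 1120 kPa

Pressure head ψ = h − z = 176.31 − 70.61 = 105.70 m.
P = ρgψ = 1083 × 9.81 × 105.70 = 1122981 Pa ≈ 1120 kPa.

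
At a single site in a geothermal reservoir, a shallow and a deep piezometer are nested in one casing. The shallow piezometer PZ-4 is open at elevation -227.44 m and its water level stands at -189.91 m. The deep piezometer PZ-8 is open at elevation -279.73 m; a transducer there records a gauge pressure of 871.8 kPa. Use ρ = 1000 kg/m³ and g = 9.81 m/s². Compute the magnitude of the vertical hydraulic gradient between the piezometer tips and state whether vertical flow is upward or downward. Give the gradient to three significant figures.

Total head at PZ-4: h = -189.91 m (water level in the standpipe).
Pressure head at PZ-8: ψ = P/(ρg) = 871.8×1000 / (1000 × 9.81) = 88.87 m.
Total head at PZ-8: h = z + ψ = -279.73 + 88.87 = -190.86 m.
Δh = h(PZ-4) − h(PZ-8) = -189.91 − (-190.86) = 0.95 m.
Vertical separation Δz = -227.44 − (-279.73) = 52.29 m.
|i_v| = |Δh| / Δz = 0.95 / 52.29 = 0.0182.
Head is higher in the shallow piezometer, so vertical flow is downward (recharge condition).

|i_v| ≈ 0.0182; vertical flow is downward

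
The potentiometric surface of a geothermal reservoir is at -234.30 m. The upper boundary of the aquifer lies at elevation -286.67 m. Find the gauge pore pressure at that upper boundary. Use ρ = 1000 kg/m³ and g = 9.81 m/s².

Pressure head at the aquifer top: ψ = h − z = -234.30 − (-286.67) = 52.37 m.
P = ρgψ = 1000 × 9.81 × 52.37 = 513750 Pa ≈ 514 kPa.

P ≈ 514 kPa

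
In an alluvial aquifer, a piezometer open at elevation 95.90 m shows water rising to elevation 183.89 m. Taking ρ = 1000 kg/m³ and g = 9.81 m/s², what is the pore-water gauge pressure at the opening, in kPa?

Pressure head ψ = h − z = 183.89 − 95.90 = 87.99 m.
P = ρgψ = 1000 × 9.81 × 87.99 = 863182 Pa ≈ 863 kPa.

P ≈ 863 kPa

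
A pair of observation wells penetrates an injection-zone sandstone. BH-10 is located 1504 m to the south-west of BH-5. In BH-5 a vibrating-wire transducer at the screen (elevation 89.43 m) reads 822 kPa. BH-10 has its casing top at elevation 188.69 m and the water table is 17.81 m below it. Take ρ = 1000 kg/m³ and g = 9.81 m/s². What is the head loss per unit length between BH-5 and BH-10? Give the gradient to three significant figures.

i ≈ 0.00156 m/m

Pressure head at BH-5: ψ = P/(ρg) = 822×1000 / (1000 × 9.81) = 83.79 m.
Total head at BH-5: h = z + ψ = 89.43 + 83.79 = 173.22 m.
Total head at BH-10: h = 188.69 − 17.81 = 170.88 m.
Head difference: h(BH-5) − h(BH-10) = 173.22 − 170.88 = 2.34 m.
Hydraulic gradient: i = |Δh| / L = 2.34 / 1504 = 0.00156.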